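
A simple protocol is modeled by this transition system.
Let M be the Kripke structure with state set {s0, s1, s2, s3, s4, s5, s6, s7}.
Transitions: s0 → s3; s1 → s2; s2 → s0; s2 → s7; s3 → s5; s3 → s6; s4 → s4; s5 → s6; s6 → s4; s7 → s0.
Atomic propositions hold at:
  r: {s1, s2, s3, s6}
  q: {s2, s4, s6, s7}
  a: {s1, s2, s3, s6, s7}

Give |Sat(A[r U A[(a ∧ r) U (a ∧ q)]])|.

Sat(a ∧ r) = {s1, s2, s3, s6}
Sat(a ∧ q) = {s2, s6, s7}
A[(a ∧ r) U (a ∧ q)]: least fixpoint, start Z0 = Sat((a ∧ q)) = {s2, s6, s7}, add states in Sat(a ∧ r) with every successor in Z. Z1 = {s1, s2, s6, s7}; fixed.
Sat(A[(a ∧ r) U (a ∧ q)]) = {s1, s2, s6, s7}
A[r U A[(a ∧ r) U (a ∧ q)]]: least fixpoint, start Z0 = Sat(A[(a ∧ r) U (a ∧ q)]) = {s1, s2, s6, s7}, add states in Sat(r) with every successor in Z. Already a fixed point.
Sat(A[r U A[(a ∧ r) U (a ∧ q)]]) = {s1, s2, s6, s7}
|Sat(A[r U A[(a ∧ r) U (a ∧ q)]])| = |{s1, s2, s6, s7}| = 4.

4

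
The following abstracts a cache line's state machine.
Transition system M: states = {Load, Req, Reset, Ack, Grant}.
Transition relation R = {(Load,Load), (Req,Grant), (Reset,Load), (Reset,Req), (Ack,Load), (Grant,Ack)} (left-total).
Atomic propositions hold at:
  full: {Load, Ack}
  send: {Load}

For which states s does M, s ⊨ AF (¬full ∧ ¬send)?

Sat(¬full) = {Req, Reset, Grant}
Sat(¬send) = {Req, Reset, Ack, Grant}
Sat(¬full ∧ ¬send) = {Req, Reset, Grant}
AF (¬full ∧ ¬send): least fixpoint, start Z0 = {Req, Reset, Grant}, add states with every successor in Z. Already a fixed point.
Sat(AF (¬full ∧ ¬send)) = {Req, Reset, Grant}

{Req, Reset, Grant}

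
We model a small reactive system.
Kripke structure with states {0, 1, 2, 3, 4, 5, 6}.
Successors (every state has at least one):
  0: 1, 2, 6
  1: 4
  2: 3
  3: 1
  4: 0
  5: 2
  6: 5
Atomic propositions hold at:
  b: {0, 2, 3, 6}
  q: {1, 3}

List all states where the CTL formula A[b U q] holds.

A[b U q]: least fixpoint, start Z0 = Sat(q) = {1, 3}, add states in Sat(b) with every successor in Z. Z1 = {1, 2, 3}; fixed.
Sat(A[b U q]) = {1, 2, 3}

{1, 2, 3}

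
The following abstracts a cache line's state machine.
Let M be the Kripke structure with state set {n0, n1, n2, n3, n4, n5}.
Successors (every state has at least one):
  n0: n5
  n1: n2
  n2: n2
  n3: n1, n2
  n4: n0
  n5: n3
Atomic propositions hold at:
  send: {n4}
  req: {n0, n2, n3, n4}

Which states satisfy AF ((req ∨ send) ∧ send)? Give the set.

{n4}

Sat(req ∨ send) = {n0, n2, n3, n4}
Sat((req ∨ send) ∧ send) = {n4}
AF ((req ∨ send) ∧ send): least fixpoint, start Z0 = {n4}, add states with every successor in Z. Already a fixed point.
Sat(AF ((req ∨ send) ∧ send)) = {n4}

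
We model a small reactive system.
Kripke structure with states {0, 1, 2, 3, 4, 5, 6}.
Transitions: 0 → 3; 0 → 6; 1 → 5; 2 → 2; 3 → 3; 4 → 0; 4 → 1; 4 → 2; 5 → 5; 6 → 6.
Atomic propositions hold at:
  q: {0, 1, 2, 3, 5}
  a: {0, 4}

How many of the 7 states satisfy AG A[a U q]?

4

A[a U q]: least fixpoint, start Z0 = Sat(q) = {0, 1, 2, 3, 5}, add states in Sat(a) with every successor in Z. Z1 = {0, 1, 2, 3, 4, 5}; fixed.
Sat(A[a U q]) = {0, 1, 2, 3, 4, 5}
AG A[a U q]: greatest fixpoint, start Z0 = {0, 1, 2, 3, 4, 5}, keep only states in Sat with every successor in Z. Z1 = {1, 2, 3, 4, 5}; Z2 = {1, 2, 3, 5}; fixed.
Sat(AG A[a U q]) = {1, 2, 3, 5}
|Sat(AG A[a U q])| = |{1, 2, 3, 5}| = 4.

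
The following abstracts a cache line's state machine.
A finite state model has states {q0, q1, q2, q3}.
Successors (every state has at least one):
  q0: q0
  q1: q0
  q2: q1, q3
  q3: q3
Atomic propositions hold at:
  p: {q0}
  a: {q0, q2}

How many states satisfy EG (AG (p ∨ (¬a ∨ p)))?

Sat(¬a) = {q1, q3}
Sat(¬a ∨ p) = {q0, q1, q3}
Sat(p ∨ (¬a ∨ p)) = {q0, q1, q3}
AG (p ∨ (¬a ∨ p)): greatest fixpoint, start Z0 = {q0, q1, q3}, keep only states in Sat with every successor in Z. Already a fixed point.
Sat(AG (p ∨ (¬a ∨ p))) = {q0, q1, q3}
EG (AG (p ∨ (¬a ∨ p))): greatest fixpoint, start Z0 = {q0, q1, q3}, keep only states in Sat with some successor in Z. Already a fixed point.
Sat(EG (AG (p ∨ (¬a ∨ p)))) = {q0, q1, q3}
|Sat(EG (AG (p ∨ (¬a ∨ p))))| = |{q0, q1, q3}| = 3.

3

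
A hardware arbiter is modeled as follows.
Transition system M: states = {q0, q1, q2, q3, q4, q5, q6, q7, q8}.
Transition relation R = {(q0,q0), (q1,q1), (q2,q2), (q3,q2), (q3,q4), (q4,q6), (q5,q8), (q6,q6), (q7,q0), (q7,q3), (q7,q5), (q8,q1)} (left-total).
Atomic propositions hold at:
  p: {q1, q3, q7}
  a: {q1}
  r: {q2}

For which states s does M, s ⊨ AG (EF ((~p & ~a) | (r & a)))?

{q0, q2, q3, q4, q6}

Sat(~p) = {q0, q2, q4, q5, q6, q8}
Sat(~a) = {q0, q2, q3, q4, q5, q6, q7, q8}
Sat(~p & ~a) = {q0, q2, q4, q5, q6, q8}
Sat(r & a) = ∅
Sat((~p & ~a) | (r & a)) = {q0, q2, q4, q5, q6, q8}
EF ((~p & ~a) | (r & a)): least fixpoint, start Z0 = {q0, q2, q4, q5, q6, q8}, add states with some successor in Z. Z1 = {q0, q2, q3, q4, q5, q6, q7, q8}; fixed.
Sat(EF ((~p & ~a) | (r & a))) = {q0, q2, q3, q4, q5, q6, q7, q8}
AG (EF ((~p & ~a) | (r & a))): greatest fixpoint, start Z0 = {q0, q2, q3, q4, q5, q6, q7, q8}, keep only states in Sat with every successor in Z. Z1 = {q0, q2, q3, q4, q5, q6, q7}; Z2 = {q0, q2, q3, q4, q6, q7}; Z3 = {q0, q2, q3, q4, q6}; fixed.
Sat(AG (EF ((~p & ~a) | (r & a)))) = {q0, q2, q3, q4, q6}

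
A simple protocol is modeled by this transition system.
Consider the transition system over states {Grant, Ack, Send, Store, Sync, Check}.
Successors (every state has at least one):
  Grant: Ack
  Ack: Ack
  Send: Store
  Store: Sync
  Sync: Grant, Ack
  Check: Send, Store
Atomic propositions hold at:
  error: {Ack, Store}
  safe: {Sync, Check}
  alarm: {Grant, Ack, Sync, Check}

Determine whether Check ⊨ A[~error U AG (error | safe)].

Sat(~error) = {Grant, Send, Sync, Check}
Sat(error | safe) = {Ack, Store, Sync, Check}
AG (error | safe): greatest fixpoint, start Z0 = {Ack, Store, Sync, Check}, keep only states in Sat with every successor in Z. Z1 = {Ack, Store}; Z2 = {Ack}; fixed.
Sat(AG (error | safe)) = {Ack}
A[~error U AG (error | safe)]: least fixpoint, start Z0 = Sat(AG (error | safe)) = {Ack}, add states in Sat(~error) with every successor in Z. Z1 = {Grant, Ack}; Z2 = {Grant, Ack, Sync}; fixed.
Sat(A[~error U AG (error | safe)]) = {Grant, Ack, Sync}
Check ∉ Sat(A[~error U AG (error | safe)]) = {Grant, Ack, Sync}, so the formula does not hold at Check.

No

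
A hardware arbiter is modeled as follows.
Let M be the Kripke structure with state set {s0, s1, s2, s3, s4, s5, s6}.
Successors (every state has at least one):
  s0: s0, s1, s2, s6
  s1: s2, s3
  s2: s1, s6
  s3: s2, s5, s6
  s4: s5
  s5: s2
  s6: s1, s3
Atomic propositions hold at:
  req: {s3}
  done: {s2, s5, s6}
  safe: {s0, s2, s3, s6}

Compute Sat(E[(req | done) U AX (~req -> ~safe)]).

{s2, s3, s4, s5, s6}

Sat(req | done) = {s2, s3, s5, s6}
Sat(~req) = {s0, s1, s2, s4, s5, s6}
Sat(~safe) = {s1, s4, s5}
Sat(~req -> ~safe) = {s1, s3, s4, s5}
Sat(AX (~req -> ~safe)) = {s : every successor in {s1, s3, s4, s5}} = {s4, s6}
E[(req | done) U AX (~req -> ~safe)]: least fixpoint, start Z0 = Sat(AX (~req -> ~safe)) = {s4, s6}, add states in Sat(req | done) with some successor in Z. Z1 = {s2, s3, s4, s6}; Z2 = {s2, s3, s4, s5, s6}; fixed.
Sat(E[(req | done) U AX (~req -> ~safe)]) = {s2, s3, s4, s5, s6}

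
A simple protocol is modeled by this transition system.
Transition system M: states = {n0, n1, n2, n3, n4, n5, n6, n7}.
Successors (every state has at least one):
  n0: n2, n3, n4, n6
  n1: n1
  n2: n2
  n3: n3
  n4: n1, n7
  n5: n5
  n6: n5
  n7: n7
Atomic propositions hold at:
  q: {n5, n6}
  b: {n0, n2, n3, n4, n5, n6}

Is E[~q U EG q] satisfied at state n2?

Sat(~q) = {n0, n1, n2, n3, n4, n7}
EG q: greatest fixpoint, start Z0 = {n5, n6}, keep only states in Sat with some successor in Z. Already a fixed point.
Sat(EG q) = {n5, n6}
E[~q U EG q]: least fixpoint, start Z0 = Sat(EG q) = {n5, n6}, add states in Sat(~q) with some successor in Z. Z1 = {n0, n5, n6}; fixed.
Sat(E[~q U EG q]) = {n0, n5, n6}
n2 ∉ Sat(E[~q U EG q]) = {n0, n5, n6}, so the formula does not hold at n2.

No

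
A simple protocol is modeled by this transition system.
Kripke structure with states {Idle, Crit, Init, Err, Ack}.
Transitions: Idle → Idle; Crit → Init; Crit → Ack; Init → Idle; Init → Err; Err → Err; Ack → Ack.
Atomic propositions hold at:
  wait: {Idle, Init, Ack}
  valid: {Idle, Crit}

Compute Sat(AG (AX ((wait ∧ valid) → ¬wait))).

{Err, Ack}

Sat(wait ∧ valid) = {Idle}
Sat(¬wait) = {Crit, Err}
Sat((wait ∧ valid) → ¬wait) = {Crit, Init, Err, Ack}
Sat(AX ((wait ∧ valid) → ¬wait)) = {s : every successor in {Crit, Init, Err, Ack}} = {Crit, Err, Ack}
AG (AX ((wait ∧ valid) → ¬wait)): greatest fixpoint, start Z0 = {Crit, Err, Ack}, keep only states in Sat with every successor in Z. Z1 = {Err, Ack}; fixed.
Sat(AG (AX ((wait ∧ valid) → ¬wait))) = {Err, Ack}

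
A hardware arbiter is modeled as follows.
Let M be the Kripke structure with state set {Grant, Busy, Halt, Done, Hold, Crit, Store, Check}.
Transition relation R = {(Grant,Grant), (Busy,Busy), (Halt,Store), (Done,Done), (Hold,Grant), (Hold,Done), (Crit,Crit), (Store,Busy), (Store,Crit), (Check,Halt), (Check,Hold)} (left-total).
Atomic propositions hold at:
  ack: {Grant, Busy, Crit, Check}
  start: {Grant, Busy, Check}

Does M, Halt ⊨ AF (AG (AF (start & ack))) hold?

Sat(start & ack) = {Grant, Busy, Check}
AF (start & ack): least fixpoint, start Z0 = {Grant, Busy, Check}, add states with every successor in Z. Already a fixed point.
Sat(AF (start & ack)) = {Grant, Busy, Check}
AG (AF (start & ack)): greatest fixpoint, start Z0 = {Grant, Busy, Check}, keep only states in Sat with every successor in Z. Z1 = {Grant, Busy}; fixed.
Sat(AG (AF (start & ack))) = {Grant, Busy}
AF (AG (AF (start & ack))): least fixpoint, start Z0 = {Grant, Busy}, add states with every successor in Z. Already a fixed point.
Sat(AF (AG (AF (start & ack)))) = {Grant, Busy}
Halt ∉ Sat(AF (AG (AF (start & ack)))) = {Grant, Busy}, so the formula does not hold at Halt.

No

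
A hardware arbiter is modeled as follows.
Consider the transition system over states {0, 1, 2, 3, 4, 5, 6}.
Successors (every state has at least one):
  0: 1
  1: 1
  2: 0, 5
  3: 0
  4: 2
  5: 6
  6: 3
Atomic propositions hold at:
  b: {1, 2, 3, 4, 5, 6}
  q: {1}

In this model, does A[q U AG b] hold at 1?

AG b: greatest fixpoint, start Z0 = {1, 2, 3, 4, 5, 6}, keep only states in Sat with every successor in Z. Z1 = {1, 4, 5, 6}; Z2 = {1, 5}; Z3 = {1}; fixed.
Sat(AG b) = {1}
A[q U AG b]: least fixpoint, start Z0 = Sat(AG b) = {1}, add states in Sat(q) with every successor in Z. Already a fixed point.
Sat(A[q U AG b]) = {1}
1 ∈ Sat(A[q U AG b]) = {1}, so the formula holds at 1.

Yes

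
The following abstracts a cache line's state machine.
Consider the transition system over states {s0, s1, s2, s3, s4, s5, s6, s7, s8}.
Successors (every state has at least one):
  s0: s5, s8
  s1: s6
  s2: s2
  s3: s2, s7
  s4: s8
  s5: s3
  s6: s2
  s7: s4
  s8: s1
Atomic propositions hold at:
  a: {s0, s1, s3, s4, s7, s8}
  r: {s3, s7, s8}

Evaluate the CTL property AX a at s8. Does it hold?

Sat(AX a) = {s : every successor in {s0, s1, s3, s4, s7, s8}} = {s4, s5, s7, s8}
s8 ∈ Sat(AX a) = {s4, s5, s7, s8}, so the formula holds at s8.

Yes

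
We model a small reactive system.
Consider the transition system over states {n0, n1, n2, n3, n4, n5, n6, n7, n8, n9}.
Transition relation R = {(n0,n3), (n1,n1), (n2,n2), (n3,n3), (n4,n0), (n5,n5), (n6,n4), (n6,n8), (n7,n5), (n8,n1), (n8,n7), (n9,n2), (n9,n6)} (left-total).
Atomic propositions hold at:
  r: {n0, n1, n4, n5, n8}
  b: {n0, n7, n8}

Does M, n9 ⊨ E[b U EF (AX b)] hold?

Sat(AX b) = {s : every successor in {n0, n7, n8}} = {n4}
EF (AX b): least fixpoint, start Z0 = {n4}, add states with some successor in Z. Z1 = {n4, n6}; Z2 = {n4, n6, n9}; fixed.
Sat(EF (AX b)) = {n4, n6, n9}
E[b U EF (AX b)]: least fixpoint, start Z0 = Sat(EF (AX b)) = {n4, n6, n9}, add states in Sat(b) with some successor in Z. Already a fixed point.
Sat(E[b U EF (AX b)]) = {n4, n6, n9}
n9 ∈ Sat(E[b U EF (AX b)]) = {n4, n6, n9}, so the formula holds at n9.

Yes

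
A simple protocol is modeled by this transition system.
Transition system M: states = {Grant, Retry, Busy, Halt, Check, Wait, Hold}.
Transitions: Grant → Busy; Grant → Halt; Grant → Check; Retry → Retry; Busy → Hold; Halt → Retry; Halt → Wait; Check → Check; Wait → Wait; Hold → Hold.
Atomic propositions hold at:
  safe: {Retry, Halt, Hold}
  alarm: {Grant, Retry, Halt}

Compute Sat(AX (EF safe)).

EF safe: least fixpoint, start Z0 = {Retry, Halt, Hold}, add states with some successor in Z. Z1 = {Grant, Retry, Busy, Halt, Hold}; fixed.
Sat(EF safe) = {Grant, Retry, Busy, Halt, Hold}
Sat(AX (EF safe)) = {s : every successor in {Grant, Retry, Busy, Halt, Hold}} = {Retry, Busy, Hold}

{Retry, Busy, Hold}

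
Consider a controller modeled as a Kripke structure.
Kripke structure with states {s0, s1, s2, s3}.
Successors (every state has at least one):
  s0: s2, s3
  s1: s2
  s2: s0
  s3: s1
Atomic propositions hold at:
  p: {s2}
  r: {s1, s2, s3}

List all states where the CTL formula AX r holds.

{s0, s1, s3}

Sat(AX r) = {s : every successor in {s1, s2, s3}} = {s0, s1, s3}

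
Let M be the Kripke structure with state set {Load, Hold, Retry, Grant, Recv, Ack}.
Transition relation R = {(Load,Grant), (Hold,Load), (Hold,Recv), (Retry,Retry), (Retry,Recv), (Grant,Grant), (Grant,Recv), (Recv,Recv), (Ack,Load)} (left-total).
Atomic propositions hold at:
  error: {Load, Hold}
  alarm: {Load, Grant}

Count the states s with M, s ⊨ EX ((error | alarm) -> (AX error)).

4

Sat(error | alarm) = {Load, Hold, Grant}
Sat(AX error) = {s : every successor in {Load, Hold}} = {Ack}
Sat((error | alarm) -> (AX error)) = {Retry, Recv, Ack}
Sat(EX ((error | alarm) -> (AX error))) = {s : some successor in {Retry, Recv, Ack}} = {Hold, Retry, Grant, Recv}
|Sat(EX ((error | alarm) -> (AX error)))| = |{Hold, Retry, Grant, Recv}| = 4.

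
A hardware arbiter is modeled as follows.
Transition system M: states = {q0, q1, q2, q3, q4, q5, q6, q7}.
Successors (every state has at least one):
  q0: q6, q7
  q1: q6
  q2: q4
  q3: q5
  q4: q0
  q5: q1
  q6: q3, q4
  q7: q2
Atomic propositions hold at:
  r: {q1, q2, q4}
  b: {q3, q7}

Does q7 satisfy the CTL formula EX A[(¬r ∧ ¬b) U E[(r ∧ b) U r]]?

Sat(¬r) = {q0, q3, q5, q6, q7}
Sat(¬b) = {q0, q1, q2, q4, q5, q6}
Sat(¬r ∧ ¬b) = {q0, q5, q6}
Sat(r ∧ b) = ∅
E[(r ∧ b) U r]: least fixpoint, start Z0 = Sat(r) = {q1, q2, q4}, add states in Sat(r ∧ b) with some successor in Z. Already a fixed point.
Sat(E[(r ∧ b) U r]) = {q1, q2, q4}
A[(¬r ∧ ¬b) U E[(r ∧ b) U r]]: least fixpoint, start Z0 = Sat(E[(r ∧ b) U r]) = {q1, q2, q4}, add states in Sat(¬r ∧ ¬b) with every successor in Z. Z1 = {q1, q2, q4, q5}; fixed.
Sat(A[(¬r ∧ ¬b) U E[(r ∧ b) U r]]) = {q1, q2, q4, q5}
Sat(EX A[(¬r ∧ ¬b) U E[(r ∧ b) U r]]) = {s : some successor in {q1, q2, q4, q5}} = {q2, q3, q5, q6, q7}
q7 ∈ Sat(EX A[(¬r ∧ ¬b) U E[(r ∧ b) U r]]) = {q2, q3, q5, q6, q7}, so the formula holds at q7.

Yes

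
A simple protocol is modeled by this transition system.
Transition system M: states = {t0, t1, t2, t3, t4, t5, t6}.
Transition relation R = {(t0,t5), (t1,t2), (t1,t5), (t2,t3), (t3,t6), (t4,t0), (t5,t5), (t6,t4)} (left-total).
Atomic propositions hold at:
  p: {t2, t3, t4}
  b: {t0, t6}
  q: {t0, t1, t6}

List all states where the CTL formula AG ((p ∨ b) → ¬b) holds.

Sat(p ∨ b) = {t0, t2, t3, t4, t6}
Sat(¬b) = {t1, t2, t3, t4, t5}
Sat((p ∨ b) → ¬b) = {t1, t2, t3, t4, t5}
AG ((p ∨ b) → ¬b): greatest fixpoint, start Z0 = {t1, t2, t3, t4, t5}, keep only states in Sat with every successor in Z. Z1 = {t1, t2, t5}; Z2 = {t1, t5}; Z3 = {t5}; fixed.
Sat(AG ((p ∨ b) → ¬b)) = {t5}

{t5}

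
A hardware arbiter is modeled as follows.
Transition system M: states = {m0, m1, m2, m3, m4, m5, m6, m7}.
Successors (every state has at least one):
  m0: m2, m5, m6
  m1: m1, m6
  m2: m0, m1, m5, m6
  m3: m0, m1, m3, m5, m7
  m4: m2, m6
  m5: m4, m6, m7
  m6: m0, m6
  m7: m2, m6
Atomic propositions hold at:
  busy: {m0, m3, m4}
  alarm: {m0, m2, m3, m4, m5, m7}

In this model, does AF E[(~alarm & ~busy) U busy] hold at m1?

Yes

Sat(~alarm) = {m1, m6}
Sat(~busy) = {m1, m2, m5, m6, m7}
Sat(~alarm & ~busy) = {m1, m6}
E[(~alarm & ~busy) U busy]: least fixpoint, start Z0 = Sat(busy) = {m0, m3, m4}, add states in Sat(~alarm & ~busy) with some successor in Z. Z1 = {m0, m3, m4, m6}; Z2 = {m0, m1, m3, m4, m6}; fixed.
Sat(E[(~alarm & ~busy) U busy]) = {m0, m1, m3, m4, m6}
AF E[(~alarm & ~busy) U busy]: least fixpoint, start Z0 = {m0, m1, m3, m4, m6}, add states with every successor in Z. Already a fixed point.
Sat(AF E[(~alarm & ~busy) U busy]) = {m0, m1, m3, m4, m6}
m1 ∈ Sat(AF E[(~alarm & ~busy) U busy]) = {m0, m1, m3, m4, m6}, so the formula holds at m1.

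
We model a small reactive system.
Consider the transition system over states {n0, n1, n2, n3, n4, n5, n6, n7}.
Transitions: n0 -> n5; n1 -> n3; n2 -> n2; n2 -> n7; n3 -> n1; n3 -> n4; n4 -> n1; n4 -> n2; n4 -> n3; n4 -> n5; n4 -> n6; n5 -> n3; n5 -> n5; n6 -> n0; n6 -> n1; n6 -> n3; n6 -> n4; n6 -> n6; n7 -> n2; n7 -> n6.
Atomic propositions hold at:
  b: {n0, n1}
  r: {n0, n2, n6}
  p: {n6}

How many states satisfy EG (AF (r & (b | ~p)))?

1

Sat(~p) = {n0, n1, n2, n3, n4, n5, n7}
Sat(b | ~p) = {n0, n1, n2, n3, n4, n5, n7}
Sat(r & (b | ~p)) = {n0, n2}
AF (r & (b | ~p)): least fixpoint, start Z0 = {n0, n2}, add states with every successor in Z. Already a fixed point.
Sat(AF (r & (b | ~p))) = {n0, n2}
EG (AF (r & (b | ~p))): greatest fixpoint, start Z0 = {n0, n2}, keep only states in Sat with some successor in Z. Z1 = {n2}; fixed.
Sat(EG (AF (r & (b | ~p)))) = {n2}
|Sat(EG (AF (r & (b | ~p))))| = |{n2}| = 1.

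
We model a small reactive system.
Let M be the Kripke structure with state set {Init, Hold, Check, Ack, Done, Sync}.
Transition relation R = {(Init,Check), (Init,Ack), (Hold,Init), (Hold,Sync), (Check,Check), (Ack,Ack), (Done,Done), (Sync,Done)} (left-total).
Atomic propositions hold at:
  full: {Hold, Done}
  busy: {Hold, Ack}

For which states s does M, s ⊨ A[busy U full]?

A[busy U full]: least fixpoint, start Z0 = Sat(full) = {Hold, Done}, add states in Sat(busy) with every successor in Z. Already a fixed point.
Sat(A[busy U full]) = {Hold, Done}

{Hold, Done}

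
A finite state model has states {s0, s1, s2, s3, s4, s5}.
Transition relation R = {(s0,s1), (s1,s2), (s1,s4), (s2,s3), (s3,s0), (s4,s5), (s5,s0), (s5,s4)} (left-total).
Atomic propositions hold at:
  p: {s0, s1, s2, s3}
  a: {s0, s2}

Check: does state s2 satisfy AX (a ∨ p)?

Yes

Sat(a ∨ p) = {s0, s1, s2, s3}
Sat(AX (a ∨ p)) = {s : every successor in {s0, s1, s2, s3}} = {s0, s2, s3}
s2 ∈ Sat(AX (a ∨ p)) = {s0, s2, s3}, so the formula holds at s2.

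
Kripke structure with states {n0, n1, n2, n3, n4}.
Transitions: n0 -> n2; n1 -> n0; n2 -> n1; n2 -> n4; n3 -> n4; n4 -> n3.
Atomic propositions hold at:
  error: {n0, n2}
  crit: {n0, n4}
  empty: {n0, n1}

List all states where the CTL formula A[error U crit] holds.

{n0, n4}

A[error U crit]: least fixpoint, start Z0 = Sat(crit) = {n0, n4}, add states in Sat(error) with every successor in Z. Already a fixed point.
Sat(A[error U crit]) = {n0, n4}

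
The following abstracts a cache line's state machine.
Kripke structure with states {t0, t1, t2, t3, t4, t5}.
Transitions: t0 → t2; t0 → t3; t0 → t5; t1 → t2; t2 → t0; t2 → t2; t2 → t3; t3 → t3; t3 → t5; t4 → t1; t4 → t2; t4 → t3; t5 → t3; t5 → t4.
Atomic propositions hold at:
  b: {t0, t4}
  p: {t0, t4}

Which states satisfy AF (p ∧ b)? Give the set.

Sat(p ∧ b) = {t0, t4}
AF (p ∧ b): least fixpoint, start Z0 = {t0, t4}, add states with every successor in Z. Already a fixed point.
Sat(AF (p ∧ b)) = {t0, t4}

{t0, t4}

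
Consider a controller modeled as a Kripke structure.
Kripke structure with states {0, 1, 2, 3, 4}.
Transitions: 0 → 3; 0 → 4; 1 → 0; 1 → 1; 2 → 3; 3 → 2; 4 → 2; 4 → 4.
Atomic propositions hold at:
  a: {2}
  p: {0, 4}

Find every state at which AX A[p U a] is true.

{3}

A[p U a]: least fixpoint, start Z0 = Sat(a) = {2}, add states in Sat(p) with every successor in Z. Already a fixed point.
Sat(A[p U a]) = {2}
Sat(AX A[p U a]) = {s : every successor in {2}} = {3}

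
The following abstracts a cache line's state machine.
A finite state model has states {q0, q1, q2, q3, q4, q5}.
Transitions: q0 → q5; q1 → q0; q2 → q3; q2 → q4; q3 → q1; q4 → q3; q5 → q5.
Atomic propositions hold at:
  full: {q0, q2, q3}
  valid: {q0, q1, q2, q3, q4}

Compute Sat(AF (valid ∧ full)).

Sat(valid ∧ full) = {q0, q2, q3}
AF (valid ∧ full): least fixpoint, start Z0 = {q0, q2, q3}, add states with every successor in Z. Z1 = {q0, q1, q2, q3, q4}; fixed.
Sat(AF (valid ∧ full)) = {q0, q1, q2, q3, q4}

{q0, q1, q2, q3, q4}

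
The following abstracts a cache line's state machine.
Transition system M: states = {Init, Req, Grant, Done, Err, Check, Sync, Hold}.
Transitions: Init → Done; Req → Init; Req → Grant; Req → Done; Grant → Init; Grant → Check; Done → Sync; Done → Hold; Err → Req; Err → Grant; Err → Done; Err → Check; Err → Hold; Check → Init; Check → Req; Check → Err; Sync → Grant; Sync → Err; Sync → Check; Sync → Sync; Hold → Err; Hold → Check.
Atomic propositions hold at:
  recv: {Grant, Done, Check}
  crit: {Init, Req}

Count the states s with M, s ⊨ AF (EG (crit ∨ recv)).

3

Sat(crit ∨ recv) = {Init, Req, Grant, Done, Check}
EG (crit ∨ recv): greatest fixpoint, start Z0 = {Init, Req, Grant, Done, Check}, keep only states in Sat with some successor in Z. Z1 = {Init, Req, Grant, Check}; Z2 = {Req, Grant, Check}; fixed.
Sat(EG (crit ∨ recv)) = {Req, Grant, Check}
AF (EG (crit ∨ recv)): least fixpoint, start Z0 = {Req, Grant, Check}, add states with every successor in Z. Already a fixed point.
Sat(AF (EG (crit ∨ recv))) = {Req, Grant, Check}
|Sat(AF (EG (crit ∨ recv)))| = |{Req, Grant, Check}| = 3.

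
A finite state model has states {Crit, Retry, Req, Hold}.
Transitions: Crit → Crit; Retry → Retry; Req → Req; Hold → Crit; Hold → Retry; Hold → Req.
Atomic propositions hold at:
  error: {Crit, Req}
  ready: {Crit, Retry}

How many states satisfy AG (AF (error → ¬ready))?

Sat(¬ready) = {Req, Hold}
Sat(error → ¬ready) = {Retry, Req, Hold}
AF (error → ¬ready): least fixpoint, start Z0 = {Retry, Req, Hold}, add states with every successor in Z. Already a fixed point.
Sat(AF (error → ¬ready)) = {Retry, Req, Hold}
AG (AF (error → ¬ready)): greatest fixpoint, start Z0 = {Retry, Req, Hold}, keep only states in Sat with every successor in Z. Z1 = {Retry, Req}; fixed.
Sat(AG (AF (error → ¬ready))) = {Retry, Req}
|Sat(AG (AF (error → ¬ready)))| = |{Retry, Req}| = 2.

2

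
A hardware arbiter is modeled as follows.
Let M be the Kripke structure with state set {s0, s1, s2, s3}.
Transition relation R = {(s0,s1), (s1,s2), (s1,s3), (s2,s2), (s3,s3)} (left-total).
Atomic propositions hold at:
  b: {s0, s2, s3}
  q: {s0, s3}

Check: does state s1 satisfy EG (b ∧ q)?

Sat(b ∧ q) = {s0, s3}
EG (b ∧ q): greatest fixpoint, start Z0 = {s0, s3}, keep only states in Sat with some successor in Z. Z1 = {s3}; fixed.
Sat(EG (b ∧ q)) = {s3}
s1 ∉ Sat(EG (b ∧ q)) = {s3}, so the formula does not hold at s1.

No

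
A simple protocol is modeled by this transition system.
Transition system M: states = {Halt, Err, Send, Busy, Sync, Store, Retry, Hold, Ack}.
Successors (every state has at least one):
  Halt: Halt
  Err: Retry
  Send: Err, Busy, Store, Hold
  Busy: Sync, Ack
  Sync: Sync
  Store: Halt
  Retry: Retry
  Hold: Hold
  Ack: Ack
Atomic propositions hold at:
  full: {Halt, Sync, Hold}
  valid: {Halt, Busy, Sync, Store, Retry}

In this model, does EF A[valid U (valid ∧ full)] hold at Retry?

Sat(valid ∧ full) = {Halt, Sync}
A[valid U (valid ∧ full)]: least fixpoint, start Z0 = Sat((valid ∧ full)) = {Halt, Sync}, add states in Sat(valid) with every successor in Z. Z1 = {Halt, Sync, Store}; fixed.
Sat(A[valid U (valid ∧ full)]) = {Halt, Sync, Store}
EF A[valid U (valid ∧ full)]: least fixpoint, start Z0 = {Halt, Sync, Store}, add states with some successor in Z. Z1 = {Halt, Send, Busy, Sync, Store}; fixed.
Sat(EF A[valid U (valid ∧ full)]) = {Halt, Send, Busy, Sync, Store}
Retry ∉ Sat(EF A[valid U (valid ∧ full)]) = {Halt, Send, Busy, Sync, Store}, so the formula does not hold at Retry.

No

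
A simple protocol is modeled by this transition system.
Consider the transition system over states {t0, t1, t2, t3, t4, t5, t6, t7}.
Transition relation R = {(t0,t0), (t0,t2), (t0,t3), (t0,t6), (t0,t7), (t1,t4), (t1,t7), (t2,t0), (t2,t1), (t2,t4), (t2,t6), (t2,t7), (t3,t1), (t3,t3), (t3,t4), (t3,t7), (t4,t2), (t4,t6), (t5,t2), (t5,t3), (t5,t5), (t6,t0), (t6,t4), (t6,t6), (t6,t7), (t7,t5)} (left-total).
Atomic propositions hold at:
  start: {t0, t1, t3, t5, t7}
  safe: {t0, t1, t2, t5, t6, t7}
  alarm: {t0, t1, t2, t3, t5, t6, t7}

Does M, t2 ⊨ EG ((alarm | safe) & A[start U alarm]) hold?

Sat(alarm | safe) = {t0, t1, t2, t3, t5, t6, t7}
A[start U alarm]: least fixpoint, start Z0 = Sat(alarm) = {t0, t1, t2, t3, t5, t6, t7}, add states in Sat(start) with every successor in Z. Already a fixed point.
Sat(A[start U alarm]) = {t0, t1, t2, t3, t5, t6, t7}
Sat((alarm | safe) & A[start U alarm]) = {t0, t1, t2, t3, t5, t6, t7}
EG ((alarm | safe) & A[start U alarm]): greatest fixpoint, start Z0 = {t0, t1, t2, t3, t5, t6, t7}, keep only states in Sat with some successor in Z. Already a fixed point.
Sat(EG ((alarm | safe) & A[start U alarm])) = {t0, t1, t2, t3, t5, t6, t7}
t2 ∈ Sat(EG ((alarm | safe) & A[start U alarm])) = {t0, t1, t2, t3, t5, t6, t7}, so the formula holds at t2.

Yes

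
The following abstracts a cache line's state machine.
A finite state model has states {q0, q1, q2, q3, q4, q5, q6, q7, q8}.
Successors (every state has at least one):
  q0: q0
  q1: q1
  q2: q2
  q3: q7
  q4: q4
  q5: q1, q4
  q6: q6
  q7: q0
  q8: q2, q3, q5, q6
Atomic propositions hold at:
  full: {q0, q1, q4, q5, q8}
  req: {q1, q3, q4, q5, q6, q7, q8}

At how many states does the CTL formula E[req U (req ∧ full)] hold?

4

Sat(req ∧ full) = {q1, q4, q5, q8}
E[req U (req ∧ full)]: least fixpoint, start Z0 = Sat((req ∧ full)) = {q1, q4, q5, q8}, add states in Sat(req) with some successor in Z. Already a fixed point.
Sat(E[req U (req ∧ full)]) = {q1, q4, q5, q8}
|Sat(E[req U (req ∧ full)])| = |{q1, q4, q5, q8}| = 4.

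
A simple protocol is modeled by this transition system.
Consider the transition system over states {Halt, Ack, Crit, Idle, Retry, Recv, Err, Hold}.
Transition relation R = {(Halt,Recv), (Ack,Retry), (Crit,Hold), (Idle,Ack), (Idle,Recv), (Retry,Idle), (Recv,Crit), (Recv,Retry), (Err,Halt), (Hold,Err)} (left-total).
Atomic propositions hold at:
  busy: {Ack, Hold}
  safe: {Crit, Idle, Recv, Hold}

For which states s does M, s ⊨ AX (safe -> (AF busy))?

{Ack, Crit, Recv, Err, Hold}

AF busy: least fixpoint, start Z0 = {Ack, Hold}, add states with every successor in Z. Z1 = {Ack, Crit, Hold}; fixed.
Sat(AF busy) = {Ack, Crit, Hold}
Sat(safe -> (AF busy)) = {Halt, Ack, Crit, Retry, Err, Hold}
Sat(AX (safe -> (AF busy))) = {s : every successor in {Halt, Ack, Crit, Retry, Err, Hold}} = {Ack, Crit, Recv, Err, Hold}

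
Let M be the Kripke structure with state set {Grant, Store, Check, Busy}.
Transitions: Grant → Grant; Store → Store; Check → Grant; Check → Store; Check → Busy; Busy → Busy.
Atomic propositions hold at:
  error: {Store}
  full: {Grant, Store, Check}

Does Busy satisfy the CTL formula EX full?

Sat(EX full) = {s : some successor in {Grant, Store, Check}} = {Grant, Store, Check}
Busy ∉ Sat(EX full) = {Grant, Store, Check}, so the formula does not hold at Busy.

No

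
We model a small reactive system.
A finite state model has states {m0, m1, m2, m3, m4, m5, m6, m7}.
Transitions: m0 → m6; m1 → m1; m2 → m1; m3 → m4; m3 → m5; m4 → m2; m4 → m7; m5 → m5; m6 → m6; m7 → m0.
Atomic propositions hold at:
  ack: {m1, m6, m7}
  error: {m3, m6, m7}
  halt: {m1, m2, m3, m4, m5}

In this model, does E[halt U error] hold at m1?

E[halt U error]: least fixpoint, start Z0 = Sat(error) = {m3, m6, m7}, add states in Sat(halt) with some successor in Z. Z1 = {m3, m4, m6, m7}; fixed.
Sat(E[halt U error]) = {m3, m4, m6, m7}
m1 ∉ Sat(E[halt U error]) = {m3, m4, m6, m7}, so the formula does not hold at m1.

No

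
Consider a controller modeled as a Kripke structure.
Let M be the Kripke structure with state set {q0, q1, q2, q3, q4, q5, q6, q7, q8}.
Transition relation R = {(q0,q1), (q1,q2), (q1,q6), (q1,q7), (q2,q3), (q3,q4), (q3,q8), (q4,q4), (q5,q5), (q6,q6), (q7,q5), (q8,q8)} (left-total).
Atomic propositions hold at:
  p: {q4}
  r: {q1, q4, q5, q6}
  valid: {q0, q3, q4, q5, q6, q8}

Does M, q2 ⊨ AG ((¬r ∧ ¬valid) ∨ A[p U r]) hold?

No

Sat(¬r) = {q0, q2, q3, q7, q8}
Sat(¬valid) = {q1, q2, q7}
Sat(¬r ∧ ¬valid) = {q2, q7}
A[p U r]: least fixpoint, start Z0 = Sat(r) = {q1, q4, q5, q6}, add states in Sat(p) with every successor in Z. Already a fixed point.
Sat(A[p U r]) = {q1, q4, q5, q6}
Sat((¬r ∧ ¬valid) ∨ A[p U r]) = {q1, q2, q4, q5, q6, q7}
AG ((¬r ∧ ¬valid) ∨ A[p U r]): greatest fixpoint, start Z0 = {q1, q2, q4, q5, q6, q7}, keep only states in Sat with every successor in Z. Z1 = {q1, q4, q5, q6, q7}; Z2 = {q4, q5, q6, q7}; fixed.
Sat(AG ((¬r ∧ ¬valid) ∨ A[p U r])) = {q4, q5, q6, q7}
q2 ∉ Sat(AG ((¬r ∧ ¬valid) ∨ A[p U r])) = {q4, q5, q6, q7}, so the formula does not hold at q2.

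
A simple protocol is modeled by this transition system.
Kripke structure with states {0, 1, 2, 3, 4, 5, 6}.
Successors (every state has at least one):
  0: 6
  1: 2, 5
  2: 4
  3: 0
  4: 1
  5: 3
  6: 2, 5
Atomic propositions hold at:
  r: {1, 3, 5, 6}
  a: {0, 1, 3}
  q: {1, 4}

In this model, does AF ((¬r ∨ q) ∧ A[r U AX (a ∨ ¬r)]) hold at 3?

No

Sat(¬r) = {0, 2, 4}
Sat(¬r ∨ q) = {0, 1, 2, 4}
Sat(a ∨ ¬r) = {0, 1, 2, 3, 4}
Sat(AX (a ∨ ¬r)) = {s : every successor in {0, 1, 2, 3, 4}} = {2, 3, 4, 5}
A[r U AX (a ∨ ¬r)]: least fixpoint, start Z0 = Sat(AX (a ∨ ¬r)) = {2, 3, 4, 5}, add states in Sat(r) with every successor in Z. Z1 = {1, 2, 3, 4, 5, 6}; fixed.
Sat(A[r U AX (a ∨ ¬r)]) = {1, 2, 3, 4, 5, 6}
Sat((¬r ∨ q) ∧ A[r U AX (a ∨ ¬r)]) = {1, 2, 4}
AF ((¬r ∨ q) ∧ A[r U AX (a ∨ ¬r)]): least fixpoint, start Z0 = {1, 2, 4}, add states with every successor in Z. Already a fixed point.
Sat(AF ((¬r ∨ q) ∧ A[r U AX (a ∨ ¬r)])) = {1, 2, 4}
3 ∉ Sat(AF ((¬r ∨ q) ∧ A[r U AX (a ∨ ¬r)])) = {1, 2, 4}, so the formula does not hold at 3.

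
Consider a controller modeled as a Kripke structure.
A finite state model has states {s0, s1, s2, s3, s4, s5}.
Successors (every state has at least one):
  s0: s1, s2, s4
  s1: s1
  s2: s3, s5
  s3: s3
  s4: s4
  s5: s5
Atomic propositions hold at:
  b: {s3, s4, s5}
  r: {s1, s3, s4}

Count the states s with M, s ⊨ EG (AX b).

4

Sat(AX b) = {s : every successor in {s3, s4, s5}} = {s2, s3, s4, s5}
EG (AX b): greatest fixpoint, start Z0 = {s2, s3, s4, s5}, keep only states in Sat with some successor in Z. Already a fixed point.
Sat(EG (AX b)) = {s2, s3, s4, s5}
|Sat(EG (AX b))| = |{s2, s3, s4, s5}| = 4.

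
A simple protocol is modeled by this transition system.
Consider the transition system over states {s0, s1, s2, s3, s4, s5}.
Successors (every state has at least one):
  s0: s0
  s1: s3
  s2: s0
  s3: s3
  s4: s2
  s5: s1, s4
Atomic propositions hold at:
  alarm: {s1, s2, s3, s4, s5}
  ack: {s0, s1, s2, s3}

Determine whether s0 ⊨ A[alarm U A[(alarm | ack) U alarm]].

No

Sat(alarm | ack) = {s0, s1, s2, s3, s4, s5}
A[(alarm | ack) U alarm]: least fixpoint, start Z0 = Sat(alarm) = {s1, s2, s3, s4, s5}, add states in Sat(alarm | ack) with every successor in Z. Already a fixed point.
Sat(A[(alarm | ack) U alarm]) = {s1, s2, s3, s4, s5}
A[alarm U A[(alarm | ack) U alarm]]: least fixpoint, start Z0 = Sat(A[(alarm | ack) U alarm]) = {s1, s2, s3, s4, s5}, add states in Sat(alarm) with every successor in Z. Already a fixed point.
Sat(A[alarm U A[(alarm | ack) U alarm]]) = {s1, s2, s3, s4, s5}
s0 ∉ Sat(A[alarm U A[(alarm | ack) U alarm]]) = {s1, s2, s3, s4, s5}, so the formula does not hold at s0.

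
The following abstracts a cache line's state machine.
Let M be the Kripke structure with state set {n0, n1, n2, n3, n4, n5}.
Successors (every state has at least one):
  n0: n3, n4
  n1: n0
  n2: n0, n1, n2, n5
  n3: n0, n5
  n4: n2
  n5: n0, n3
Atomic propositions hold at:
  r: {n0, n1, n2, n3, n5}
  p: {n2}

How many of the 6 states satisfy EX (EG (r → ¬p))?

5

Sat(¬p) = {n0, n1, n3, n4, n5}
Sat(r → ¬p) = {n0, n1, n3, n4, n5}
EG (r → ¬p): greatest fixpoint, start Z0 = {n0, n1, n3, n4, n5}, keep only states in Sat with some successor in Z. Z1 = {n0, n1, n3, n5}; fixed.
Sat(EG (r → ¬p)) = {n0, n1, n3, n5}
Sat(EX (EG (r → ¬p))) = {s : some successor in {n0, n1, n3, n5}} = {n0, n1, n2, n3, n5}
|Sat(EX (EG (r → ¬p)))| = |{n0, n1, n2, n3, n5}| = 5.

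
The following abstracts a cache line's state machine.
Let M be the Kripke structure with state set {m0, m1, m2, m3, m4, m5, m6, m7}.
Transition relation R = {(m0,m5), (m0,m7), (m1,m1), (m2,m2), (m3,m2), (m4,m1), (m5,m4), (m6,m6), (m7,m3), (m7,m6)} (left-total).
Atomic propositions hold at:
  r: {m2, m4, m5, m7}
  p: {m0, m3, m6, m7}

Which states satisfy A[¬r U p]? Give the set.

{m0, m3, m6, m7}

Sat(¬r) = {m0, m1, m3, m6}
A[¬r U p]: least fixpoint, start Z0 = Sat(p) = {m0, m3, m6, m7}, add states in Sat(¬r) with every successor in Z. Already a fixed point.
Sat(A[¬r U p]) = {m0, m3, m6, m7}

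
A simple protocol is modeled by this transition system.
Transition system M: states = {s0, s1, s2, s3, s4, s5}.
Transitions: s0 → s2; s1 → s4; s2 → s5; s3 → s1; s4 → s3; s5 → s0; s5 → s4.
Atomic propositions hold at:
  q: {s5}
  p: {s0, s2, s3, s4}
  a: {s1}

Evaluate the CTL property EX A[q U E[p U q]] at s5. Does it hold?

E[p U q]: least fixpoint, start Z0 = Sat(q) = {s5}, add states in Sat(p) with some successor in Z. Z1 = {s2, s5}; Z2 = {s0, s2, s5}; fixed.
Sat(E[p U q]) = {s0, s2, s5}
A[q U E[p U q]]: least fixpoint, start Z0 = Sat(E[p U q]) = {s0, s2, s5}, add states in Sat(q) with every successor in Z. Already a fixed point.
Sat(A[q U E[p U q]]) = {s0, s2, s5}
Sat(EX A[q U E[p U q]]) = {s : some successor in {s0, s2, s5}} = {s0, s2, s5}
s5 ∈ Sat(EX A[q U E[p U q]]) = {s0, s2, s5}, so the formula holds at s5.

Yes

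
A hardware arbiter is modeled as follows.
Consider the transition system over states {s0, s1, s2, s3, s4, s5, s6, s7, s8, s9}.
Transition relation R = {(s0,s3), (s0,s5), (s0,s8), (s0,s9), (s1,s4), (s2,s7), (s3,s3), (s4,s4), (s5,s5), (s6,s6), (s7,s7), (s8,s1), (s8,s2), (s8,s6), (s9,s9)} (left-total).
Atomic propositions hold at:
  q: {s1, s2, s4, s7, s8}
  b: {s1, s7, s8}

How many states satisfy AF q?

AF q: least fixpoint, start Z0 = {s1, s2, s4, s7, s8}, add states with every successor in Z. Already a fixed point.
Sat(AF q) = {s1, s2, s4, s7, s8}
|Sat(AF q)| = |{s1, s2, s4, s7, s8}| = 5.

5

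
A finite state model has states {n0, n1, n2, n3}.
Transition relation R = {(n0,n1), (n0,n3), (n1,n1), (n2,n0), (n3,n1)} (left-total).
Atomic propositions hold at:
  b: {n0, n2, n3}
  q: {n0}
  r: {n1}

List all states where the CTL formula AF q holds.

AF q: least fixpoint, start Z0 = {n0}, add states with every successor in Z. Z1 = {n0, n2}; fixed.
Sat(AF q) = {n0, n2}

{n0, n2}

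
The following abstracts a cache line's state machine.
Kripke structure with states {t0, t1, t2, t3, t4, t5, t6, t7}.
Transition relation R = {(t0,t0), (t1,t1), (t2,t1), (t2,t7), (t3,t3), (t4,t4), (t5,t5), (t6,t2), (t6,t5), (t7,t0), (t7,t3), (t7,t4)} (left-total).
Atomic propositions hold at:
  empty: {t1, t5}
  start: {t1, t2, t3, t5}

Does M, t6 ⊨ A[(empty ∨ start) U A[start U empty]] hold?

Sat(empty ∨ start) = {t1, t2, t3, t5}
A[start U empty]: least fixpoint, start Z0 = Sat(empty) = {t1, t5}, add states in Sat(start) with every successor in Z. Already a fixed point.
Sat(A[start U empty]) = {t1, t5}
A[(empty ∨ start) U A[start U empty]]: least fixpoint, start Z0 = Sat(A[start U empty]) = {t1, t5}, add states in Sat(empty ∨ start) with every successor in Z. Already a fixed point.
Sat(A[(empty ∨ start) U A[start U empty]]) = {t1, t5}
t6 ∉ Sat(A[(empty ∨ start) U A[start U empty]]) = {t1, t5}, so the formula does not hold at t6.

No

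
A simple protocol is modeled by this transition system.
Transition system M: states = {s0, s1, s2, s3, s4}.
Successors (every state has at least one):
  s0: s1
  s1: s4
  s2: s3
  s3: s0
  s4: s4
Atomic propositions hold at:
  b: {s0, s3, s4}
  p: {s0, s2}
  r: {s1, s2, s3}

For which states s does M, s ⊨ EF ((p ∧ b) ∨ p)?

Sat(p ∧ b) = {s0}
Sat((p ∧ b) ∨ p) = {s0, s2}
EF ((p ∧ b) ∨ p): least fixpoint, start Z0 = {s0, s2}, add states with some successor in Z. Z1 = {s0, s2, s3}; fixed.
Sat(EF ((p ∧ b) ∨ p)) = {s0, s2, s3}

{s0, s2, s3}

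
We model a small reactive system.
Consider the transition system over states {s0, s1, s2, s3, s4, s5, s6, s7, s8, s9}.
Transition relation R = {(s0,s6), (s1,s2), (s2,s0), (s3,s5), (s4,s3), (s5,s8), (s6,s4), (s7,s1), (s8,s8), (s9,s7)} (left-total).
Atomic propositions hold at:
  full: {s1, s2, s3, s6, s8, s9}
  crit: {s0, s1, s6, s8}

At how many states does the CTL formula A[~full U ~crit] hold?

Sat(~full) = {s0, s4, s5, s7}
Sat(~crit) = {s2, s3, s4, s5, s7, s9}
A[~full U ~crit]: least fixpoint, start Z0 = Sat(~crit) = {s2, s3, s4, s5, s7, s9}, add states in Sat(~full) with every successor in Z. Already a fixed point.
Sat(A[~full U ~crit]) = {s2, s3, s4, s5, s7, s9}
|Sat(A[~full U ~crit])| = |{s2, s3, s4, s5, s7, s9}| = 6.

6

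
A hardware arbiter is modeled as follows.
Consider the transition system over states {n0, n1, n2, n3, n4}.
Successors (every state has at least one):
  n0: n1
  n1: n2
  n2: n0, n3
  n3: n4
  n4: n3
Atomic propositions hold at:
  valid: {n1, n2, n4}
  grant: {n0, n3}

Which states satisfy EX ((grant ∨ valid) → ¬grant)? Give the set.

{n0, n1, n3}

Sat(grant ∨ valid) = {n0, n1, n2, n3, n4}
Sat(¬grant) = {n1, n2, n4}
Sat((grant ∨ valid) → ¬grant) = {n1, n2, n4}
Sat(EX ((grant ∨ valid) → ¬grant)) = {s : some successor in {n1, n2, n4}} = {n0, n1, n3}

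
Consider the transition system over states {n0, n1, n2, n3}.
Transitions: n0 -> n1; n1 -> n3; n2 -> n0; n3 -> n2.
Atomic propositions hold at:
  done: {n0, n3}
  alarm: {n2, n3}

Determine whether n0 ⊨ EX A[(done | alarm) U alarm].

Sat(done | alarm) = {n0, n2, n3}
A[(done | alarm) U alarm]: least fixpoint, start Z0 = Sat(alarm) = {n2, n3}, add states in Sat(done | alarm) with every successor in Z. Already a fixed point.
Sat(A[(done | alarm) U alarm]) = {n2, n3}
Sat(EX A[(done | alarm) U alarm]) = {s : some successor in {n2, n3}} = {n1, n3}
n0 ∉ Sat(EX A[(done | alarm) U alarm]) = {n1, n3}, so the formula does not hold at n0.

No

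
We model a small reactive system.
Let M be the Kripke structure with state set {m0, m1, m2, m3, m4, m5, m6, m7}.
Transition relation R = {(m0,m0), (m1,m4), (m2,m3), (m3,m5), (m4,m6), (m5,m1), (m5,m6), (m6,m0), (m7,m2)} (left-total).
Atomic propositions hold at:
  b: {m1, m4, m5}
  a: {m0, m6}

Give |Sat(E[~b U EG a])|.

Sat(~b) = {m0, m2, m3, m6, m7}
EG a: greatest fixpoint, start Z0 = {m0, m6}, keep only states in Sat with some successor in Z. Already a fixed point.
Sat(EG a) = {m0, m6}
E[~b U EG a]: least fixpoint, start Z0 = Sat(EG a) = {m0, m6}, add states in Sat(~b) with some successor in Z. Already a fixed point.
Sat(E[~b U EG a]) = {m0, m6}
|Sat(E[~b U EG a])| = |{m0, m6}| = 2.

2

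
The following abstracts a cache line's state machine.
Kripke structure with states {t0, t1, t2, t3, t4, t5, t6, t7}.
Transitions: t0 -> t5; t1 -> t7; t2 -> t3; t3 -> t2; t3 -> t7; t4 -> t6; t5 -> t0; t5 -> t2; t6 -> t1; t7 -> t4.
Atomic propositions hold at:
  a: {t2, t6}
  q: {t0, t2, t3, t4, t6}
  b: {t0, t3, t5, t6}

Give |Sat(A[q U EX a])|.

5

Sat(EX a) = {s : some successor in {t2, t6}} = {t3, t4, t5}
A[q U EX a]: least fixpoint, start Z0 = Sat(EX a) = {t3, t4, t5}, add states in Sat(q) with every successor in Z. Z1 = {t0, t2, t3, t4, t5}; fixed.
Sat(A[q U EX a]) = {t0, t2, t3, t4, t5}
|Sat(A[q U EX a])| = |{t0, t2, t3, t4, t5}| = 5.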